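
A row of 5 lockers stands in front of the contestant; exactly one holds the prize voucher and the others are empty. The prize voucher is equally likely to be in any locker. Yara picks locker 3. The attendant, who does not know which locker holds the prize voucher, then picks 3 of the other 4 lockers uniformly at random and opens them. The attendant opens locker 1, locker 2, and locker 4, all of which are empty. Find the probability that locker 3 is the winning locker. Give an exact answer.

1/2

Apply Bayes' rule, conditioning on where the prize voucher actually is.
If it is in any of lockers 1, 2, and 4 (prior 1/5 each): that locker was opened and seen not to hold the prize — ruled out; weight (1/5)·0 = 0 each.
If it is in either of lockers 3 and 5 (prior 1/5 each): the attendant picks exactly this set with probability 1/4 regardless, and none is the prize; weight (1/5)·(1/4) = 1/20 each.
The weights sum to 1/10.
So P(the prize voucher in locker 3 | the attendant opened locker 1, locker 2, and locker 4) = (1/20) / (1/10) = 1/2.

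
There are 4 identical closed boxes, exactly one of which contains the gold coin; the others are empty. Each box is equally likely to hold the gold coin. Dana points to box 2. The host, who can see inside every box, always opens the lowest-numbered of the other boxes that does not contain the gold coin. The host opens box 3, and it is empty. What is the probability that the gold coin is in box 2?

Consider each possible location of the gold coin in turn.
If it is in box 1 (prior 1/4): box 3 is the lowest-numbered option available, probability 1; weight (1/4)·1 = 1/4.
If it is in either of boxes 2 and 4 (prior 1/4 each): the host would have opened box 1 instead, probability 0; weight (1/4)·0 = 0 each.
If it is in box 3 (prior 1/4): the host opened box 3, so this case is ruled out; weight (1/4)·0 = 0.
The weights sum to 1/4.
So P(the gold coin in box 2 | the host opened box 3) = 0 / (1/4) = 0.

0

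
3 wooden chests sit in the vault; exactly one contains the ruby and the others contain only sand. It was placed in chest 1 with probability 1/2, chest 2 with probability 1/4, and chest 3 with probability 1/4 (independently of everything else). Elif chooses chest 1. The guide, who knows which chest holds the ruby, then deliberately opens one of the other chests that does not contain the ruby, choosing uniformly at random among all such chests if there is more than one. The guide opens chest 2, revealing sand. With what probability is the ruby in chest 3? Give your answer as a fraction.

Condition on the true location of the ruby.
If it is in chest 1 (prior 1/2): the guide has 2 equally likely choices, so probability 1/2; weight (1/2)·(1/2) = 1/4.
If it is in chest 2 (prior 1/4): the guide opened chest 2, so this case is ruled out; weight (1/4)·0 = 0.
If it is in chest 3 (prior 1/4): the guide has no choice, probability 1; weight (1/4)·1 = 1/4.
The weights sum to 1/2.
So P(the ruby in chest 3 | the guide opened chest 2) = (1/4) / (1/2) = 1/2.

1/2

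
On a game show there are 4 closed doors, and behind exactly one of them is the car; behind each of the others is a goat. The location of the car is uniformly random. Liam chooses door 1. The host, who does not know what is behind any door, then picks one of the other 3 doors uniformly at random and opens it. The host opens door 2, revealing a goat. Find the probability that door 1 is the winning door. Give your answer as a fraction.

Condition on the true location of the car.
If it is behind any of doors 1, 3, and 4 (prior 1/4 each): the host picks door 2 with probability 1/3 regardless, and it is not the prize; weight (1/4)·(1/3) = 1/12 each.
If it is behind door 2 (prior 1/4): the host opened door 2, so this case is ruled out; weight (1/4)·0 = 0.
The weights sum to 1/4.
So P(the car behind door 1 | the host opened door 2) = (1/12) / (1/4) = 1/3.

1/3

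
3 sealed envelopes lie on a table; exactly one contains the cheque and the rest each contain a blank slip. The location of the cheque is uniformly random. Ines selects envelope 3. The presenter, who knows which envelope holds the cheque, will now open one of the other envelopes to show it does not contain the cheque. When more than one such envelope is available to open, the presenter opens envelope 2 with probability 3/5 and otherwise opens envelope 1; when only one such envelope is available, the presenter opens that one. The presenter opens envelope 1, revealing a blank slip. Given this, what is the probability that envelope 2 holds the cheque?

5/7

Condition on the true location of the cheque.
If it is in envelope 1 (prior 1/3): the presenter opened envelope 1, so this case is ruled out; weight (1/3)·0 = 0.
If it is in envelope 2 (prior 1/3): only envelope 1 is available, probability 1; weight (1/3)·1 = 1/3.
If it is in envelope 3 (prior 1/3): envelope 2 is available but not opened, probability 2/5; weight (1/3)·(2/5) = 2/15.
The weights sum to 7/15.
So P(the cheque in envelope 2 | the presenter opened envelope 1) = (1/3) / (7/15) = 5/7.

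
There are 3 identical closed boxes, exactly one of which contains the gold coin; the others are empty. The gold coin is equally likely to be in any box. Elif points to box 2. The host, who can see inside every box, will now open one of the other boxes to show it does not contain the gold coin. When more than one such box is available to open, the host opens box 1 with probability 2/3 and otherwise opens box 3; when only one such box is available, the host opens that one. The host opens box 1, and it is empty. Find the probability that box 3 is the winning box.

3/5

Consider each possible location of the gold coin in turn.
If it is in box 1 (prior 1/3): the host opened box 1, so this case is ruled out; weight (1/3)·0 = 0.
If it is in box 2 (prior 1/3): box 1 is available, opened with probability 2/3; weight (1/3)·(2/3) = 2/9.
If it is in box 3 (prior 1/3): only box 1 is available, probability 1; weight (1/3)·1 = 1/3.
The weights sum to 5/9.
So P(the gold coin in box 3 | the host opened box 1) = (1/3) / (5/9) = 3/5.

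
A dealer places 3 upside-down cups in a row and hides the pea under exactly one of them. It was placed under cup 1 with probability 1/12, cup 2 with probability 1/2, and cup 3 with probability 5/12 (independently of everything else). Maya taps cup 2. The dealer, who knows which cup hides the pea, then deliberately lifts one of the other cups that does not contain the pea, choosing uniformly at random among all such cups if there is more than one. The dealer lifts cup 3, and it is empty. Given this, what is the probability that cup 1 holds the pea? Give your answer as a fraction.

Condition on the true location of the pea.
If it is under cup 1 (prior 1/12): the dealer has no choice, probability 1; weight (1/12)·1 = 1/12.
If it is under cup 2 (prior 1/2): the dealer has 2 equally likely choices, so probability 1/2; weight (1/2)·(1/2) = 1/4.
If it is under cup 3 (prior 5/12): the dealer opened cup 3, so this case is ruled out; weight (5/12)·0 = 0.
The weights sum to 1/3.
So P(the pea under cup 1 | the dealer opened cup 3) = (1/12) / (1/3) = 1/4.

1/4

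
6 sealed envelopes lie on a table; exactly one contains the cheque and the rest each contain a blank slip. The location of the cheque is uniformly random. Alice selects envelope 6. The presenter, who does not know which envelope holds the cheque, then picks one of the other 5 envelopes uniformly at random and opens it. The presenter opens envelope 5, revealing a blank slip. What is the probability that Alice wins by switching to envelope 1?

1/5

Because the presenter chose which envelope to open without knowing where the cheque is, the choice is independent of the prize location. Learning that envelope 5 does not hold the cheque simply rules out that one location and leaves the remaining 5 envelopes still equally likely by symmetry.
So P(the cheque in envelope 1) = 1/5.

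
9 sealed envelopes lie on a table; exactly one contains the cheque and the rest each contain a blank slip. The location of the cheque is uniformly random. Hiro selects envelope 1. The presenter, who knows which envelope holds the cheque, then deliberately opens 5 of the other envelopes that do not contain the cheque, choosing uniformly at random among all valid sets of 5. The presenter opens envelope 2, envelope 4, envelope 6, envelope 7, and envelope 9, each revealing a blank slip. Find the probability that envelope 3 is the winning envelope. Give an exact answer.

8/27

Consider each possible location of the cheque in turn.
If it is in envelope 1 (prior 1/9): the presenter has 56 equally likely choices, so probability 1/56; weight (1/9)·(1/56) = 1/504.
If it is in any of envelopes 2, 4, 6, 7, and 9 (prior 1/9 each): that envelope was opened and seen not to hold the prize — ruled out; weight (1/9)·0 = 0 each.
If it is in any of envelopes 3, 5, and 8 (prior 1/9 each): the presenter has 21 equally likely choices, so probability 1/21; weight (1/9)·(1/21) = 1/189 each.
The weights sum to 1/56.
So P(the cheque in envelope 3 | the presenter opened envelope 2, envelope 4, envelope 6, envelope 7, and envelope 9) = (1/189) / (1/56) = 8/27.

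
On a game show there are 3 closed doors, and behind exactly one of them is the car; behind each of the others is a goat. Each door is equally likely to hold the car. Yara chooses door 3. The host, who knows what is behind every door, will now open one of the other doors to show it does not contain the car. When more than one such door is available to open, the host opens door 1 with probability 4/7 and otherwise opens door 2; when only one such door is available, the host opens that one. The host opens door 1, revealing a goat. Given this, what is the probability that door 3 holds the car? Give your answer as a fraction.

Consider each possible location of the car in turn.
If it is behind door 1 (prior 1/3): the host opened door 1, so this case is ruled out; weight (1/3)·0 = 0.
If it is behind door 2 (prior 1/3): only door 1 is available, probability 1; weight (1/3)·1 = 1/3.
If it is behind door 3 (prior 1/3): door 1 is available, opened with probability 4/7; weight (1/3)·(4/7) = 4/21.
The weights sum to 11/21.
So P(the car behind door 3 | the host opened door 1) = (4/21) / (11/21) = 4/11.

4/11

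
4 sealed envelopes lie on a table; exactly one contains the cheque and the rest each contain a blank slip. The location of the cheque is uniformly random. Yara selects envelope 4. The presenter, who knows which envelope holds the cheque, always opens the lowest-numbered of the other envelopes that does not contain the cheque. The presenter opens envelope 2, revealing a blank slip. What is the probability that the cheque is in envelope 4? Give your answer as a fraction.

0

Apply Bayes' rule, conditioning on where the cheque actually is.
If it is in envelope 1 (prior 1/4): envelope 2 is the lowest-numbered option available, probability 1; weight (1/4)·1 = 1/4.
If it is in envelope 2 (prior 1/4): the presenter opened envelope 2, so this case is ruled out; weight (1/4)·0 = 0.
If it is in either of envelopes 3 and 4 (prior 1/4 each): the presenter would have opened envelope 1 instead, probability 0; weight (1/4)·0 = 0 each.
The weights sum to 1/4.
So P(the cheque in envelope 4 | the presenter opened envelope 2) = 0 / (1/4) = 0.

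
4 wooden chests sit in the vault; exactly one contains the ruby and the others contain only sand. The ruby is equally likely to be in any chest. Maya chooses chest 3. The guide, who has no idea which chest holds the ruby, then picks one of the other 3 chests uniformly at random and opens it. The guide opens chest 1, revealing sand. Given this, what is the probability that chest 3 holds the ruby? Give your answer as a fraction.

Consider each possible location of the ruby in turn.
If it is in chest 1 (prior 1/4): the guide opened chest 1, so this case is ruled out; weight (1/4)·0 = 0.
If it is in any of chests 2, 3, and 4 (prior 1/4 each): the guide picks chest 1 with probability 1/3 regardless, and it is not the prize; weight (1/4)·(1/3) = 1/12 each.
The weights sum to 1/4.
So P(the ruby in chest 3 | the guide opened chest 1) = (1/12) / (1/4) = 1/3.

1/3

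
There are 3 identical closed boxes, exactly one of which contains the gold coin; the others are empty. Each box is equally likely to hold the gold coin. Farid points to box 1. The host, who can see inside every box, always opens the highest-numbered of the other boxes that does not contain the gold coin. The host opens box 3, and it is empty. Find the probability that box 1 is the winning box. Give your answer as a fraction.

Apply Bayes' rule, conditioning on where the gold coin actually is.
If it is in either of boxes 1 and 2 (prior 1/3 each): box 3 is the highest-numbered option available, probability 1; weight (1/3)·1 = 1/3 each.
If it is in box 3 (prior 1/3): the host opened box 3, so this case is ruled out; weight (1/3)·0 = 0.
The weights sum to 2/3.
So P(the gold coin in box 1 | the host opened box 3) = (1/3) / (2/3) = 1/2.

1/2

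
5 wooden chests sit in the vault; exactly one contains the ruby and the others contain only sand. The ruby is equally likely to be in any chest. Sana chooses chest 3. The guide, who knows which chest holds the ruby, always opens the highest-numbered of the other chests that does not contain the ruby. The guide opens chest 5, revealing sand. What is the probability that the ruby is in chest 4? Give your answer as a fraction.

1/4

Consider each possible location of the ruby in turn.
If it is in any of chests 1, 2, 3, and 4 (prior 1/5 each): chest 5 is the highest-numbered option available, probability 1; weight (1/5)·1 = 1/5 each.
If it is in chest 5 (prior 1/5): the guide opened chest 5, so this case is ruled out; weight (1/5)·0 = 0.
The weights sum to 4/5.
So P(the ruby in chest 4 | the guide opened chest 5) = (1/5) / (4/5) = 1/4.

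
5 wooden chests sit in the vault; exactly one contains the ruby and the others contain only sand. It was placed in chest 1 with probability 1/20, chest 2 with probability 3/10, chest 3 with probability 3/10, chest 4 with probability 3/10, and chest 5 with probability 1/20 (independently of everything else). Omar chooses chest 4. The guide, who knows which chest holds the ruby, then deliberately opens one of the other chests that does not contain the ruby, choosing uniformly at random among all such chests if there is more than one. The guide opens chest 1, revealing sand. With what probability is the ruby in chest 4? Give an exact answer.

Apply Bayes' rule, conditioning on where the ruby actually is.
If it is in chest 1 (prior 1/20): the guide opened chest 1, so this case is ruled out; weight (1/20)·0 = 0.
If it is in either of chests 2 and 3 (prior 3/10 each): the guide has 3 equally likely choices, so probability 1/3; weight (3/10)·(1/3) = 1/10 each.
If it is in chest 4 (prior 3/10): the guide has 4 equally likely choices, so probability 1/4; weight (3/10)·(1/4) = 3/40.
If it is in chest 5 (prior 1/20): the guide has 3 equally likely choices, so probability 1/3; weight (1/20)·(1/3) = 1/60.
The weights sum to 7/24.
So P(the ruby in chest 4 | the guide opened chest 1) = (3/40) / (7/24) = 9/35.

9/35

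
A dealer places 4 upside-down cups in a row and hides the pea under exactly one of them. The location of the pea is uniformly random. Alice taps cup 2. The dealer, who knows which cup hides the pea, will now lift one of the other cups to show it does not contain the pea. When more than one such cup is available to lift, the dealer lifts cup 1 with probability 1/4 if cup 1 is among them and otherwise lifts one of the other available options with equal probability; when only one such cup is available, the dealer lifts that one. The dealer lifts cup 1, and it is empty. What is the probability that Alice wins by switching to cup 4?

1/3

Apply Bayes' rule, conditioning on where the pea actually is.
If it is under cup 1 (prior 1/4): the dealer opened cup 1, so this case is ruled out; weight (1/4)·0 = 0.
If it is under any of cups 2, 3, and 4 (prior 1/4 each): cup 1 is available, opened with probability 1/4; weight (1/4)·(1/4) = 1/16 each.
The weights sum to 3/16.
So P(the pea under cup 4 | the dealer opened cup 1) = (1/16) / (3/16) = 1/3.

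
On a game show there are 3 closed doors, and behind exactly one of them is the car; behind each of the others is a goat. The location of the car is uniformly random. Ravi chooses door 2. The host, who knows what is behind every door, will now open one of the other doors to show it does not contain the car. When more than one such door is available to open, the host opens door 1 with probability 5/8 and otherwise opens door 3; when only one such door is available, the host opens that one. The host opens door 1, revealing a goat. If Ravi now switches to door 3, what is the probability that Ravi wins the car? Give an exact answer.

Condition on the true location of the car.
If it is behind door 1 (prior 1/3): the host opened door 1, so this case is ruled out; weight (1/3)·0 = 0.
If it is behind door 2 (prior 1/3): door 1 is available, opened with probability 5/8; weight (1/3)·(5/8) = 5/24.
If it is behind door 3 (prior 1/3): only door 1 is available, probability 1; weight (1/3)·1 = 1/3.
The weights sum to 13/24.
So P(the car behind door 3 | the host opened door 1) = (1/3) / (13/24) = 8/13.

8/13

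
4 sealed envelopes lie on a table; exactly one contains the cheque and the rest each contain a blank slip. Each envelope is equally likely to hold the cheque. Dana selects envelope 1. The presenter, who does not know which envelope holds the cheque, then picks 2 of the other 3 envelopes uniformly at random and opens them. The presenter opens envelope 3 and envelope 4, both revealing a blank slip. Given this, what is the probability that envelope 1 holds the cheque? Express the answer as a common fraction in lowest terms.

1/2

Condition on the true location of the cheque.
If it is in either of envelopes 1 and 2 (prior 1/4 each): the presenter picks exactly this set with probability 1/3 regardless, and none is the prize; weight (1/4)·(1/3) = 1/12 each.
If it is in either of envelopes 3 and 4 (prior 1/4 each): that envelope was opened and seen not to hold the prize — ruled out; weight (1/4)·0 = 0 each.
The weights sum to 1/6.
So P(the cheque in envelope 1 | the presenter opened envelope 3 and envelope 4) = (1/12) / (1/6) = 1/2.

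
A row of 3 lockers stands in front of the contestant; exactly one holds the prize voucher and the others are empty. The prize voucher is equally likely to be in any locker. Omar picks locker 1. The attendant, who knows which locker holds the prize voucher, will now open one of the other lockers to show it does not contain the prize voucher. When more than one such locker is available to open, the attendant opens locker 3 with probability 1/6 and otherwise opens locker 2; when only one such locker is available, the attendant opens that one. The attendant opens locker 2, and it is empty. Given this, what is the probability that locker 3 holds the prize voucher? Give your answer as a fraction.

Consider each possible location of the prize voucher in turn.
If it is in locker 1 (prior 1/3): locker 3 is available but not opened, probability 5/6; weight (1/3)·(5/6) = 5/18.
If it is in locker 2 (prior 1/3): the attendant opened locker 2, so this case is ruled out; weight (1/3)·0 = 0.
If it is in locker 3 (prior 1/3): only locker 2 is available, probability 1; weight (1/3)·1 = 1/3.
The weights sum to 11/18.
So P(the prize voucher in locker 3 | the attendant opened locker 2) = (1/3) / (11/18) = 6/11.

6/11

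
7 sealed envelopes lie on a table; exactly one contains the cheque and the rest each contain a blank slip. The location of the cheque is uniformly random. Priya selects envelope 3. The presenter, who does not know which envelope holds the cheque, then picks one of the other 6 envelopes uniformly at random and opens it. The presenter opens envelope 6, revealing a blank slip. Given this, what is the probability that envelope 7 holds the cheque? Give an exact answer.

Condition on the true location of the cheque.
If it is in any of envelopes 1, 2, 3, 4, 5, and 7 (prior 1/7 each): the presenter picks envelope 6 with probability 1/6 regardless, and it is not the prize; weight (1/7)·(1/6) = 1/42 each.
If it is in envelope 6 (prior 1/7): the presenter opened envelope 6, so this case is ruled out; weight (1/7)·0 = 0.
The weights sum to 1/7.
So P(the cheque in envelope 7 | the presenter opened envelope 6) = (1/42) / (1/7) = 1/6.

1/6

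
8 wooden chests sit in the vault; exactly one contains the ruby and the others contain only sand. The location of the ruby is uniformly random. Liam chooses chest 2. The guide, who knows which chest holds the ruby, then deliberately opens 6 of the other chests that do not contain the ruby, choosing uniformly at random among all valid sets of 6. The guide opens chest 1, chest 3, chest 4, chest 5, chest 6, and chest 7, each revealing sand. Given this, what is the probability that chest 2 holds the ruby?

1/8

Apply Bayes' rule, conditioning on where the ruby actually is.
If it is in any of chests 1, 3, 4, 5, 6, and 7 (prior 1/8 each): that chest was opened and seen not to hold the prize — ruled out; weight (1/8)·0 = 0 each.
If it is in chest 2 (prior 1/8): the guide has 7 equally likely choices, so probability 1/7; weight (1/8)·(1/7) = 1/56.
If it is in chest 8 (prior 1/8): the guide has no choice, probability 1; weight (1/8)·1 = 1/8.
The weights sum to 1/7.
So P(the ruby in chest 2 | the guide opened chest 1, chest 3, chest 4, chest 5, chest 6, and chest 7) = (1/56) / (1/7) = 1/8.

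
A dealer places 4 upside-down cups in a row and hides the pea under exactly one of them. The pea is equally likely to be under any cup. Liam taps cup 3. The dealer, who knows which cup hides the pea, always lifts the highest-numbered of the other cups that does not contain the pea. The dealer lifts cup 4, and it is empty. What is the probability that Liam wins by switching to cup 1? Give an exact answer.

1/3

Consider each possible location of the pea in turn.
If it is under any of cups 1, 2, and 3 (prior 1/4 each): cup 4 is the highest-numbered option available, probability 1; weight (1/4)·1 = 1/4 each.
If it is under cup 4 (prior 1/4): the dealer opened cup 4, so this case is ruled out; weight (1/4)·0 = 0.
The weights sum to 3/4.
So P(the pea under cup 1 | the dealer opened cup 4) = (1/4) / (3/4) = 1/3.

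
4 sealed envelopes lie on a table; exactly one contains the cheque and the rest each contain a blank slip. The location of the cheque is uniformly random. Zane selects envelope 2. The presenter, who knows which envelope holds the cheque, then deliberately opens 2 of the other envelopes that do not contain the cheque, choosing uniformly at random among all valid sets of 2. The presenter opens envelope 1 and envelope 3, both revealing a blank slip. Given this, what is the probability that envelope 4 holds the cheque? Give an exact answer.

Consider each possible location of the cheque in turn.
If it is in either of envelopes 1 and 3 (prior 1/4 each): that envelope was opened and seen not to hold the prize — ruled out; weight (1/4)·0 = 0 each.
If it is in envelope 2 (prior 1/4): the presenter has 3 equally likely choices, so probability 1/3; weight (1/4)·(1/3) = 1/12.
If it is in envelope 4 (prior 1/4): the presenter has no choice, probability 1; weight (1/4)·1 = 1/4.
The weights sum to 1/3.
So P(the cheque in envelope 4 | the presenter opened envelope 1 and envelope 3) = (1/4) / (1/3) = 3/4.

3/4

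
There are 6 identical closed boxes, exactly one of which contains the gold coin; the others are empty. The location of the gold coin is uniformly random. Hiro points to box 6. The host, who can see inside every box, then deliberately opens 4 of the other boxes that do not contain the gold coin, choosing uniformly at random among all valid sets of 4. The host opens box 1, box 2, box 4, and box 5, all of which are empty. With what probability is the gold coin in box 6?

1/6

Condition on the true location of the gold coin.
If it is in any of boxes 1, 2, 4, and 5 (prior 1/6 each): that box was opened and seen not to hold the prize — ruled out; weight (1/6)·0 = 0 each.
If it is in box 3 (prior 1/6): the host has no choice, probability 1; weight (1/6)·1 = 1/6.
If it is in box 6 (prior 1/6): the host has 5 equally likely choices, so probability 1/5; weight (1/6)·(1/5) = 1/30.
The weights sum to 1/5.
So P(the gold coin in box 6 | the host opened box 1, box 2, box 4, and box 5) = (1/30) / (1/5) = 1/6.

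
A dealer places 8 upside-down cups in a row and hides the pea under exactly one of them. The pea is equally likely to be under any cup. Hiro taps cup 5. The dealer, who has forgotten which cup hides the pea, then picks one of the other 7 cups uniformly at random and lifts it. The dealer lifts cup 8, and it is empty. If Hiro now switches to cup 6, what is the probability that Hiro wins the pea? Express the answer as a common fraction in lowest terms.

Condition on the true location of the pea.
If it is under any of cups 1, 2, 3, 4, 5, 6, and 7 (prior 1/8 each): the dealer picks cup 8 with probability 1/7 regardless, and it is not the prize; weight (1/8)·(1/7) = 1/56 each.
If it is under cup 8 (prior 1/8): the dealer opened cup 8, so this case is ruled out; weight (1/8)·0 = 0.
The weights sum to 1/8.
So P(the pea under cup 6 | the dealer opened cup 8) = (1/56) / (1/8) = 1/7.

1/7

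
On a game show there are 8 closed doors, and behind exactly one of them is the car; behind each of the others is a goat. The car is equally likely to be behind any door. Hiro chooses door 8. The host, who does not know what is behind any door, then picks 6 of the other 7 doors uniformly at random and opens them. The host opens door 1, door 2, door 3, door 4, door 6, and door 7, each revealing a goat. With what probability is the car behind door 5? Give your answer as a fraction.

Condition on the true location of the car.
If it is behind any of doors 1, 2, 3, 4, 6, and 7 (prior 1/8 each): that door was opened and seen not to hold the prize — ruled out; weight (1/8)·0 = 0 each.
If it is behind either of doors 5 and 8 (prior 1/8 each): the host picks exactly this set with probability 1/7 regardless, and none is the prize; weight (1/8)·(1/7) = 1/56 each.
The weights sum to 1/28.
So P(the car behind door 5 | the host opened door 1, door 2, door 3, door 4, door 6, and door 7) = (1/56) / (1/28) = 1/2.

1/2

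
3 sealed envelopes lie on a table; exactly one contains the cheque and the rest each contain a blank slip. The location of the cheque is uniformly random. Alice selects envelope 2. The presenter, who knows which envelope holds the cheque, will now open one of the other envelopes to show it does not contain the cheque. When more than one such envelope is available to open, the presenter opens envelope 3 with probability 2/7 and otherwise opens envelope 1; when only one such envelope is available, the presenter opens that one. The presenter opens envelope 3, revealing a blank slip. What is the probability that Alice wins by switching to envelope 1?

Apply Bayes' rule, conditioning on where the cheque actually is.
If it is in envelope 1 (prior 1/3): only envelope 3 is available, probability 1; weight (1/3)·1 = 1/3.
If it is in envelope 2 (prior 1/3): envelope 3 is available, opened with probability 2/7; weight (1/3)·(2/7) = 2/21.
If it is in envelope 3 (prior 1/3): the presenter opened envelope 3, so this case is ruled out; weight (1/3)·0 = 0.
The weights sum to 3/7.
So P(the cheque in envelope 1 | the presenter opened envelope 3) = (1/3) / (3/7) = 7/9.

7/9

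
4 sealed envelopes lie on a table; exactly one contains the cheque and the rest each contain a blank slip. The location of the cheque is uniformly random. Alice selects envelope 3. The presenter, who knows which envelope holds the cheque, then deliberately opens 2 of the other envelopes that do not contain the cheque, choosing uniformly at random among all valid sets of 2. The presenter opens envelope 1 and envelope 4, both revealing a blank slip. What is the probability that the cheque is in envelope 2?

Consider each possible location of the cheque in turn.
If it is in either of envelopes 1 and 4 (prior 1/4 each): that envelope was opened and seen not to hold the prize — ruled out; weight (1/4)·0 = 0 each.
If it is in envelope 2 (prior 1/4): the presenter has no choice, probability 1; weight (1/4)·1 = 1/4.
If it is in envelope 3 (prior 1/4): the presenter has 3 equally likely choices, so probability 1/3; weight (1/4)·(1/3) = 1/12.
The weights sum to 1/3.
So P(the cheque in envelope 2 | the presenter opened envelope 1 and envelope 4) = (1/4) / (1/3) = 3/4.

3/4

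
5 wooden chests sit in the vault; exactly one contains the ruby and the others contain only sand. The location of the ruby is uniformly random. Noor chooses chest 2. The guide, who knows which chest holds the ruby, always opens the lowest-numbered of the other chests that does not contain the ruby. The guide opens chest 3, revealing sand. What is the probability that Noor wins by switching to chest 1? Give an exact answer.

1

Apply Bayes' rule, conditioning on where the ruby actually is.
If it is in chest 1 (prior 1/5): chest 3 is the lowest-numbered option available, probability 1; weight (1/5)·1 = 1/5.
If it is in any of chests 2, 4, and 5 (prior 1/5 each): the guide would have opened chest 1 instead, probability 0; weight (1/5)·0 = 0 each.
If it is in chest 3 (prior 1/5): the guide opened chest 3, so this case is ruled out; weight (1/5)·0 = 0.
The weights sum to 1/5.
So P(the ruby in chest 1 | the guide opened chest 3) = (1/5) / (1/5) = 1.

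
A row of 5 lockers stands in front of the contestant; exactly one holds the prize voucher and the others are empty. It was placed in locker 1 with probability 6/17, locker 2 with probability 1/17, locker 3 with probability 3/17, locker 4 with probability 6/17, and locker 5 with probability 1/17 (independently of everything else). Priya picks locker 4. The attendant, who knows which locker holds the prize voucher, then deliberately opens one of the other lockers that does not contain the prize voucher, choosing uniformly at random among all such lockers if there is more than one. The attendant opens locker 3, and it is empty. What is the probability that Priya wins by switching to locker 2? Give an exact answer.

Condition on the true location of the prize voucher.
If it is in locker 1 (prior 6/17): the attendant has 3 equally likely choices, so probability 1/3; weight (6/17)·(1/3) = 2/17.
If it is in either of lockers 2 and 5 (prior 1/17 each): the attendant has 3 equally likely choices, so probability 1/3; weight (1/17)·(1/3) = 1/51 each.
If it is in locker 3 (prior 3/17): the attendant opened locker 3, so this case is ruled out; weight (3/17)·0 = 0.
If it is in locker 4 (prior 6/17): the attendant has 4 equally likely choices, so probability 1/4; weight (6/17)·(1/4) = 3/34.
The weights sum to 25/102.
So P(the prize voucher in locker 2 | the attendant opened locker 3) = (1/51) / (25/102) = 2/25.

2/25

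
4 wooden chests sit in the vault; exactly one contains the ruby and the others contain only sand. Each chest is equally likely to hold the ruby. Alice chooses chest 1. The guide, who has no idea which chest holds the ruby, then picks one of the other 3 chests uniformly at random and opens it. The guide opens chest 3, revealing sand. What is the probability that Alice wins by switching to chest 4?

1/3

Consider each possible location of the ruby in turn.
If it is in any of chests 1, 2, and 4 (prior 1/4 each): the guide picks chest 3 with probability 1/3 regardless, and it is not the prize; weight (1/4)·(1/3) = 1/12 each.
If it is in chest 3 (prior 1/4): the guide opened chest 3, so this case is ruled out; weight (1/4)·0 = 0.
The weights sum to 1/4.
So P(the ruby in chest 4 | the guide opened chest 3) = (1/12) / (1/4) = 1/3.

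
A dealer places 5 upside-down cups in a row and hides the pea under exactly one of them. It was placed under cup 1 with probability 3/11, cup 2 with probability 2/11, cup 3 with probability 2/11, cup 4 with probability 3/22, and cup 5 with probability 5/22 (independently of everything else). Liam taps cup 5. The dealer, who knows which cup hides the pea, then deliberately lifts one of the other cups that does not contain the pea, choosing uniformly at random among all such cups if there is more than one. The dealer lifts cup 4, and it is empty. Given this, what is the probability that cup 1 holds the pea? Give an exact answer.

Consider each possible location of the pea in turn.
If it is under cup 1 (prior 3/11): the dealer has 3 equally likely choices, so probability 1/3; weight (3/11)·(1/3) = 1/11.
If it is under either of cups 2 and 3 (prior 2/11 each): the dealer has 3 equally likely choices, so probability 1/3; weight (2/11)·(1/3) = 2/33 each.
If it is under cup 4 (prior 3/22): the dealer opened cup 4, so this case is ruled out; weight (3/22)·0 = 0.
If it is under cup 5 (prior 5/22): the dealer has 4 equally likely choices, so probability 1/4; weight (5/22)·(1/4) = 5/88.
The weights sum to 71/264.
So P(the pea under cup 1 | the dealer opened cup 4) = (1/11) / (71/264) = 24/71.

24/71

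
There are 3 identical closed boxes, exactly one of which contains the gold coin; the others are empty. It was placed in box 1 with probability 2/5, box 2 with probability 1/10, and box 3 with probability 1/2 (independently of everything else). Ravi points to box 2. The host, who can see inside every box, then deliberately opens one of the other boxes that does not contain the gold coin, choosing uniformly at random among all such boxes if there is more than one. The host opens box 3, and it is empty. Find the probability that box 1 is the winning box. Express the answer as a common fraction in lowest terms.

Apply Bayes' rule, conditioning on where the gold coin actually is.
If it is in box 1 (prior 2/5): the host has no choice, probability 1; weight (2/5)·1 = 2/5.
If it is in box 2 (prior 1/10): the host has 2 equally likely choices, so probability 1/2; weight (1/10)·(1/2) = 1/20.
If it is in box 3 (prior 1/2): the host opened box 3, so this case is ruled out; weight (1/2)·0 = 0.
The weights sum to 9/20.
So P(the gold coin in box 1 | the host opened box 3) = (2/5) / (9/20) = 8/9.

8/9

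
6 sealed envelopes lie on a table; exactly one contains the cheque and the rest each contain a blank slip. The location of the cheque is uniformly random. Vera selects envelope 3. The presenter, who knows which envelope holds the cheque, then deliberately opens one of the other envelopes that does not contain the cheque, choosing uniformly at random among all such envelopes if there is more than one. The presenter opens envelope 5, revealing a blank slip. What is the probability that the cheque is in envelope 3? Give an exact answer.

Condition on the true location of the cheque.
If it is in any of envelopes 1, 2, 4, and 6 (prior 1/6 each): the presenter has 4 equally likely choices, so probability 1/4; weight (1/6)·(1/4) = 1/24 each.
If it is in envelope 3 (prior 1/6): the presenter has 5 equally likely choices, so probability 1/5; weight (1/6)·(1/5) = 1/30.
If it is in envelope 5 (prior 1/6): the presenter opened envelope 5, so this case is ruled out; weight (1/6)·0 = 0.
The weights sum to 1/5.
So P(the cheque in envelope 3 | the presenter opened envelope 5) = (1/30) / (1/5) = 1/6.

1/6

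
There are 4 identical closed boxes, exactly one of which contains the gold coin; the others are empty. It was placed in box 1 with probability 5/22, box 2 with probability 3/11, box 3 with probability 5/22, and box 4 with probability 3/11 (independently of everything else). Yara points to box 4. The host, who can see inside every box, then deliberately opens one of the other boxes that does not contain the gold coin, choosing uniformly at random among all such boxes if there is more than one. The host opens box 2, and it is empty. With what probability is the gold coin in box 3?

5/14

Consider each possible location of the gold coin in turn.
If it is in either of boxes 1 and 3 (prior 5/22 each): the host has 2 equally likely choices, so probability 1/2; weight (5/22)·(1/2) = 5/44 each.
If it is in box 2 (prior 3/11): the host opened box 2, so this case is ruled out; weight (3/11)·0 = 0.
If it is in box 4 (prior 3/11): the host has 3 equally likely choices, so probability 1/3; weight (3/11)·(1/3) = 1/11.
The weights sum to 7/22.
So P(the gold coin in box 3 | the host opened box 2) = (5/44) / (7/22) = 5/14.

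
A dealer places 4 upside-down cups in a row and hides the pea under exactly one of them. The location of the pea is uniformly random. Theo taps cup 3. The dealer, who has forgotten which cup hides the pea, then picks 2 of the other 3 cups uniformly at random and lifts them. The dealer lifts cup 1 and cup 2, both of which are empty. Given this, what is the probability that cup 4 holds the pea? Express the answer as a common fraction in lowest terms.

1/2

Because the dealer chose which cups to lift without knowing where the pea is, the choice is independent of the prize location. Learning that none of the 2 opened cups holds the pea simply rules out those 2 locations and leaves the remaining 2 cups still equally likely by symmetry.
So P(the pea under cup 4) = 1/2.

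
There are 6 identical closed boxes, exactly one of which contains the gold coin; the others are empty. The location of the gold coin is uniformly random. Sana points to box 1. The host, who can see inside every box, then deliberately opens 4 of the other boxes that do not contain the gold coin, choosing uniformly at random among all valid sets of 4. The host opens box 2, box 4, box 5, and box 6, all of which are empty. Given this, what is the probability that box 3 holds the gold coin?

Apply Bayes' rule, conditioning on where the gold coin actually is.
If it is in box 1 (prior 1/6): the host has 5 equally likely choices, so probability 1/5; weight (1/6)·(1/5) = 1/30.
If it is in any of boxes 2, 4, 5, and 6 (prior 1/6 each): that box was opened and seen not to hold the prize — ruled out; weight (1/6)·0 = 0 each.
If it is in box 3 (prior 1/6): the host has no choice, probability 1; weight (1/6)·1 = 1/6.
The weights sum to 1/5.
So P(the gold coin in box 3 | the host opened box 2, box 4, box 5, and box 6) = (1/6) / (1/5) = 5/6.

5/6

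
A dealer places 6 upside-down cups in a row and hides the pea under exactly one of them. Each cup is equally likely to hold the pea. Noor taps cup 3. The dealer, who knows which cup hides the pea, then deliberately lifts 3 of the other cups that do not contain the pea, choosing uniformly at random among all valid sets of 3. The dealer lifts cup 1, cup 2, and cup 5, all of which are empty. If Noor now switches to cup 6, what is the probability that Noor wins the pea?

5/12

Apply Bayes' rule, conditioning on where the pea actually is.
If it is under any of cups 1, 2, and 5 (prior 1/6 each): that cup was opened and seen not to hold the prize — ruled out; weight (1/6)·0 = 0 each.
If it is under cup 3 (prior 1/6): the dealer has 10 equally likely choices, so probability 1/10; weight (1/6)·(1/10) = 1/60.
If it is under either of cups 4 and 6 (prior 1/6 each): the dealer has 4 equally likely choices, so probability 1/4; weight (1/6)·(1/4) = 1/24 each.
The weights sum to 1/10.
So P(the pea under cup 6 | the dealer opened cup 1, cup 2, and cup 5) = (1/24) / (1/10) = 5/12.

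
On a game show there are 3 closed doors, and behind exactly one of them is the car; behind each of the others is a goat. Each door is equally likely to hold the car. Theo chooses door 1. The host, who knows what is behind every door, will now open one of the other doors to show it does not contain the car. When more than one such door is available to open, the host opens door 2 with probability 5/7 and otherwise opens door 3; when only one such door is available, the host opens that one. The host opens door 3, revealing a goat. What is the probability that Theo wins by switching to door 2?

Consider each possible location of the car in turn.
If it is behind door 1 (prior 1/3): door 2 is available but not opened, probability 2/7; weight (1/3)·(2/7) = 2/21.
If it is behind door 2 (prior 1/3): only door 3 is available, probability 1; weight (1/3)·1 = 1/3.
If it is behind door 3 (prior 1/3): the host opened door 3, so this case is ruled out; weight (1/3)·0 = 0.
The weights sum to 3/7.
So P(the car behind door 2 | the host opened door 3) = (1/3) / (3/7) = 7/9.

7/9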